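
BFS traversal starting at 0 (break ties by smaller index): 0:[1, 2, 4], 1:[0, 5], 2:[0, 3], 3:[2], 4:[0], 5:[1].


BFS queue: start with [0]
Visit order: [0, 1, 2, 4, 5, 3]


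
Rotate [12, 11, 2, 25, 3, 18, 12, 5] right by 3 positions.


Right rotate by 3: [18, 12, 5, 12, 11, 2, 25, 3]


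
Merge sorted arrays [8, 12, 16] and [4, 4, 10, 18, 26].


Compare heads, take smaller each step.
Merged: [4, 4, 8, 10, 12, 16, 18, 26]


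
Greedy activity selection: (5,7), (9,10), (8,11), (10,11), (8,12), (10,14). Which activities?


Greedy: pick earliest-ending, then skip overlaps.
Selected (3 activities): [(5, 7), (9, 10), (10, 11)]


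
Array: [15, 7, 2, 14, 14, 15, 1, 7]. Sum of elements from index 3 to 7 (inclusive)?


Prefix sums: [0, 15, 22, 24, 38, 52, 67, 68, 75]
Sum[3..7] = prefix[8] - prefix[3] = 75 - 24 = 51


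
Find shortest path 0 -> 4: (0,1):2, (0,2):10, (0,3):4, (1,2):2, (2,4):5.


Dijkstra from 0:
Distances: {0: 0, 1: 2, 2: 4, 3: 4, 4: 9}
Shortest distance to 4 = 9, path = [0, 1, 2, 4]


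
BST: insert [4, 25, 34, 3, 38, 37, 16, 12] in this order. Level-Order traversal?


Root = 4; build tree by BST insertion.
Level-Order traversal: [4, 3, 25, 16, 34, 12, 38, 37]


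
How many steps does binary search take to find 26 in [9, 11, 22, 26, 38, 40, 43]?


Search for 26:
[0,6] mid=3 arr[3]=26
Total: 1 comparisons


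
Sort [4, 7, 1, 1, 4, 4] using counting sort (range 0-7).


Count array: [0, 2, 0, 0, 3, 0, 0, 1]
Reconstruct: [1, 1, 4, 4, 4, 7]


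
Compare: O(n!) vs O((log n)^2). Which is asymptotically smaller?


polylogarithmic grows slower than factorial
O((log n)^2) is asymptotically smaller; O(n!) grows faster


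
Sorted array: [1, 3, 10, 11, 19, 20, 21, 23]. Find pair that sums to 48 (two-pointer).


Two pointers: lo=0, hi=7
No pair sums to 48


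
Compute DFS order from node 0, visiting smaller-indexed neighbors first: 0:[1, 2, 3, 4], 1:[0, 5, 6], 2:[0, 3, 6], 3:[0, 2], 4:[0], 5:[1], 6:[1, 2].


DFS stack-based: start with [0]
Visit order: [0, 1, 5, 6, 2, 3, 4]


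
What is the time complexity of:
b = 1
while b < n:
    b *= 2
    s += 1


Per nesting level: O(log n) = O(log n)
Complexity: O(log n)


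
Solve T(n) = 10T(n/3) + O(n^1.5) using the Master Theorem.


a=10, b=3, c=1.5. log_3(10)=2.096 > c=1.5. Case 1: O(n^log_b(a)) = O(n^2.096)
Complexity: O(n^2.096)


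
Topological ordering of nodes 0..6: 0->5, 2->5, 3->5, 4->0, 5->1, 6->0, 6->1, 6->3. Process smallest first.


Kahn's algorithm, process smallest node first
Order: [2, 4, 6, 0, 3, 5, 1]


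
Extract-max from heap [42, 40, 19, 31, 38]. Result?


Max = 42
Replace root with last, heapify down
Resulting heap: [40, 38, 19, 31]


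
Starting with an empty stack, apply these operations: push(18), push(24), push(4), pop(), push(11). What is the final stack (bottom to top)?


push(18) -> [18]
push(24) -> [18, 24]
push(4) -> [18, 24, 4]
pop() returns 4 -> [18, 24]
push(11) -> [18, 24, 11]
Final stack (bottom to top): [18, 24, 11]


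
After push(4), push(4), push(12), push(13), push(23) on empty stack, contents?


push(4) -> [4]
push(4) -> [4, 4]
push(12) -> [4, 4, 12]
push(13) -> [4, 4, 12, 13]
push(23) -> [4, 4, 12, 13, 23]
Final stack (bottom to top): [4, 4, 12, 13, 23]


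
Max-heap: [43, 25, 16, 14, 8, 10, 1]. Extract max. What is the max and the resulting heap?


Max = 43
Replace root with last, heapify down
Resulting heap: [25, 14, 16, 1, 8, 10]


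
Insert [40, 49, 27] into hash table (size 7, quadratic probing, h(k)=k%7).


Insertions: 40->slot 5; 49->slot 0; 27->slot 6
Table: [49, None, None, None, None, 40, 27]


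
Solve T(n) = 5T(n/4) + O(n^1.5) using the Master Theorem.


a=5, b=4, c=1.5. log_4(5)=1.161 < c=1.5. Case 3: O(n^c) = O(n^1.500)
Complexity: O(n^1.500)


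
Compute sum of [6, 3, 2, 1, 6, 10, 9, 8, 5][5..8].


Prefix sums: [0, 6, 9, 11, 12, 18, 28, 37, 45, 50]
Sum[5..8] = prefix[9] - prefix[5] = 50 - 18 = 32


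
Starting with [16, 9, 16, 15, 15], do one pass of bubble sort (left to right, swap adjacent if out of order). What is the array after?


After one pass: [9, 16, 15, 15, 16]


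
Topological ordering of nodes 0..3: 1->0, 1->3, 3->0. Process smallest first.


Kahn's algorithm, process smallest node first
Order: [1, 2, 3, 0]


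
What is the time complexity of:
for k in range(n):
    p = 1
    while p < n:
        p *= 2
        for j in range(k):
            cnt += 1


Per nesting level: O(n) * O(log n) * O(n) [triangular over k] = O(n^2 log n)
Complexity: O(n^2 log n)


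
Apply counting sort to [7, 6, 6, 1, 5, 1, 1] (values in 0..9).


Count array: [0, 3, 0, 0, 0, 1, 2, 1, 0, 0]
Reconstruct: [1, 1, 1, 5, 6, 6, 7]


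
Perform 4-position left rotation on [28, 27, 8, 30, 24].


Left rotate by 4: [24, 28, 27, 8, 30]


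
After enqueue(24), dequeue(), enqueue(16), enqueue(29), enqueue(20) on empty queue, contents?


enqueue(24) -> [24]
dequeue() returns 24 -> []
enqueue(16) -> [16]
enqueue(29) -> [16, 29]
enqueue(20) -> [16, 29, 20]
Final queue (front to back): [16, 29, 20]


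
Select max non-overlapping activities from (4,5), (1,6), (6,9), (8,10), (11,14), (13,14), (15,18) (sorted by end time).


Greedy: pick earliest-ending, then skip overlaps.
Selected (4 activities): [(4, 5), (6, 9), (11, 14), (15, 18)]


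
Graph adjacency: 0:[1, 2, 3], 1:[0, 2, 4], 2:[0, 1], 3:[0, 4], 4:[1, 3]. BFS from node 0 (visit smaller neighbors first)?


BFS queue: start with [0]
Visit order: [0, 1, 2, 3, 4]


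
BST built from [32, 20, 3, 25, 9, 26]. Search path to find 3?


BST root = 32
Search for 3: compare at each node
Path: [32, 20, 3]


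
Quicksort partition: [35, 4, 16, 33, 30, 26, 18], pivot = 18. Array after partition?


Elements <= 18 go left of pivot.
Result: [4, 16, 18, 33, 30, 26, 35], pivot at index 2


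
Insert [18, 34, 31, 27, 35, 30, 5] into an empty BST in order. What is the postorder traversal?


Root = 18; build tree by BST insertion.
Postorder traversal: [5, 30, 27, 31, 35, 34, 18]


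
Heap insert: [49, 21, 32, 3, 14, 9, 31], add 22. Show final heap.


Append 22: [49, 21, 32, 3, 14, 9, 31, 22]
Bubble up: swap idx 7(22) with idx 3(3); swap idx 3(22) with idx 1(21)
Result: [49, 22, 32, 21, 14, 9, 31, 3]


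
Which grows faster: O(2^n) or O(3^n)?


exponential grows slower than exponential (base 3)
O(2^n) is asymptotically smaller; O(3^n) grows faster


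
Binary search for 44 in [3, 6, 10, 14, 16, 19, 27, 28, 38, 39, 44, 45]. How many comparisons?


Search for 44:
[0,11] mid=5 arr[5]=19
[6,11] mid=8 arr[8]=38
[9,11] mid=10 arr[10]=44
Total: 3 comparisons


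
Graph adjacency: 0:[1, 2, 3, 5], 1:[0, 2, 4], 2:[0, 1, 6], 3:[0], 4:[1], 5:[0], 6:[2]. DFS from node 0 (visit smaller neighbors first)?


DFS stack-based: start with [0]
Visit order: [0, 1, 2, 6, 4, 3, 5]


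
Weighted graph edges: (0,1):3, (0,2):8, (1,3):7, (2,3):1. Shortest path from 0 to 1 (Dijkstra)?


Dijkstra from 0:
Distances: {0: 0, 1: 3, 2: 8, 3: 9}
Shortest distance to 1 = 3, path = [0, 1]


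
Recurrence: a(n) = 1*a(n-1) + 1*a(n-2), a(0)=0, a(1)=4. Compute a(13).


Build bottom-up:
...a(11)=356, a(12)=576, a(13)=1*576+1*356=932


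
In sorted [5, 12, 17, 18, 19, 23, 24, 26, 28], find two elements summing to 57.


Two pointers: lo=0, hi=8
No pair sums to 57


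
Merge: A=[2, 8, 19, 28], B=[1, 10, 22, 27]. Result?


Compare heads, take smaller each step.
Merged: [1, 2, 8, 10, 19, 22, 27, 28]


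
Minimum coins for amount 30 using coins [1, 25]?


dp[0]=0; dp[i]=1+min(dp[i-c] for c in coins)
...dp[25]=1, dp[26]=2, dp[27]=3, dp[28]=4, dp[29]=5, dp[30]=6
Minimum coins for 30 = 6


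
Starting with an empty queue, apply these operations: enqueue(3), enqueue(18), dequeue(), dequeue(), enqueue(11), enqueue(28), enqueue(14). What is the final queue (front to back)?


enqueue(3) -> [3]
enqueue(18) -> [3, 18]
dequeue() returns 3 -> [18]
dequeue() returns 18 -> []
enqueue(11) -> [11]
enqueue(28) -> [11, 28]
enqueue(14) -> [11, 28, 14]
Final queue (front to back): [11, 28, 14]


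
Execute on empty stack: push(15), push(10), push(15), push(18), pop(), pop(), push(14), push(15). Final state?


push(15) -> [15]
push(10) -> [15, 10]
push(15) -> [15, 10, 15]
push(18) -> [15, 10, 15, 18]
pop() returns 18 -> [15, 10, 15]
pop() returns 15 -> [15, 10]
push(14) -> [15, 10, 14]
push(15) -> [15, 10, 14, 15]
Final stack (bottom to top): [15, 10, 14, 15]


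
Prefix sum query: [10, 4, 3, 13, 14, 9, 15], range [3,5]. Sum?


Prefix sums: [0, 10, 14, 17, 30, 44, 53, 68]
Sum[3..5] = prefix[6] - prefix[3] = 53 - 17 = 36


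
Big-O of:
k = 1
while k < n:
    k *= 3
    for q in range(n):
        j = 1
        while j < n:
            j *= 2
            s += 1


Per nesting level: O(log n) * O(n) * O(log n) = O(n (log n)^2)
Complexity: O(n (log n)^2)


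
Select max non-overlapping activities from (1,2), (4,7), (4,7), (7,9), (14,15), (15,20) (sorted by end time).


Greedy: pick earliest-ending, then skip overlaps.
Selected (5 activities): [(1, 2), (4, 7), (7, 9), (14, 15), (15, 20)]


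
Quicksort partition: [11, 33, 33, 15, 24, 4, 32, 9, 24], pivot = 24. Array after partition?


Elements <= 24 go left of pivot.
Result: [11, 15, 24, 4, 9, 24, 32, 33, 33], pivot at index 5


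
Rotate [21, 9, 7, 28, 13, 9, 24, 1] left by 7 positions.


Left rotate by 7: [1, 21, 9, 7, 28, 13, 9, 24]


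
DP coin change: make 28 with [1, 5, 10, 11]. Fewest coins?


dp[0]=0; dp[i]=1+min(dp[i-c] for c in coins)
...dp[23]=3, dp[24]=4, dp[25]=3, dp[26]=3, dp[27]=3, dp[28]=4
Minimum coins for 28 = 4


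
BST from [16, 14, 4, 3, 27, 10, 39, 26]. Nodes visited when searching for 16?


BST root = 16
Search for 16: compare at each node
Path: [16]


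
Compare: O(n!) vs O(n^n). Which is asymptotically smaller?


factorial grows slower than n^n
O(n!) is asymptotically smaller; O(n^n) grows faster


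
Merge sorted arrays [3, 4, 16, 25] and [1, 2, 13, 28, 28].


Compare heads, take smaller each step.
Merged: [1, 2, 3, 4, 13, 16, 25, 28, 28]


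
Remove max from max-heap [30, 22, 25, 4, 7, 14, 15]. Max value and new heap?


Max = 30
Replace root with last, heapify down
Resulting heap: [25, 22, 15, 4, 7, 14]


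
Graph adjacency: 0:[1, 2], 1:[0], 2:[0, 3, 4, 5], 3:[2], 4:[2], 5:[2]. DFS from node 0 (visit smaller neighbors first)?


DFS stack-based: start with [0]
Visit order: [0, 1, 2, 3, 4, 5]


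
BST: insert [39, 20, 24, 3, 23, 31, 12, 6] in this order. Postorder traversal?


Root = 39; build tree by BST insertion.
Postorder traversal: [6, 12, 3, 23, 31, 24, 20, 39]


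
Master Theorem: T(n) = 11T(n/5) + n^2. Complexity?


a=11, b=5, c=2. log_5(11)=1.490 < c=2. Case 3: O(n^c) = O(n^2)
Complexity: O(n^2)


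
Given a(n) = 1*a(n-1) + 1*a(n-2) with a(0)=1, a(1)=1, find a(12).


Build bottom-up:
...a(10)=89, a(11)=144, a(12)=1*144+1*89=233


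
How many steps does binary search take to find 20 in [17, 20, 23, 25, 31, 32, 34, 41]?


Search for 20:
[0,7] mid=3 arr[3]=25
[0,2] mid=1 arr[1]=20
Total: 2 comparisons


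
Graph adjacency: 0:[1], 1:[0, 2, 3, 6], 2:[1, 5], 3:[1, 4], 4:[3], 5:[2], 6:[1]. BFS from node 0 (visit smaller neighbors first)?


BFS queue: start with [0]
Visit order: [0, 1, 2, 3, 6, 5, 4]


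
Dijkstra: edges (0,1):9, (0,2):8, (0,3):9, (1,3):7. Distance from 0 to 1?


Dijkstra from 0:
Distances: {0: 0, 1: 9, 2: 8, 3: 9}
Shortest distance to 1 = 9, path = [0, 1]


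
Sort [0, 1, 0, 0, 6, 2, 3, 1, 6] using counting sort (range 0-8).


Count array: [3, 2, 1, 1, 0, 0, 2, 0, 0]
Reconstruct: [0, 0, 0, 1, 1, 2, 3, 6, 6]


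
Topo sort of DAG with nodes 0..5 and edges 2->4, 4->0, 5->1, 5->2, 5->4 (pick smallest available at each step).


Kahn's algorithm, process smallest node first
Order: [3, 5, 1, 2, 4, 0]


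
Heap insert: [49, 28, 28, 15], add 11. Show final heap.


Append 11: [49, 28, 28, 15, 11]
Bubble up: no swaps needed
Result: [49, 28, 28, 15, 11]


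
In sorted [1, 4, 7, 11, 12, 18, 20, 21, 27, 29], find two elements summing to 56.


Two pointers: lo=0, hi=9
Found pair: (27, 29) summing to 56


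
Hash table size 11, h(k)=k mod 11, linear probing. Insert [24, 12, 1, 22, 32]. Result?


Insertions: 24->slot 2; 12->slot 1; 1->slot 3; 22->slot 0; 32->slot 10
Table: [22, 12, 24, 1, None, None, None, None, None, None, 32]


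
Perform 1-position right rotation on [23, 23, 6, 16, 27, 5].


Right rotate by 1: [5, 23, 23, 6, 16, 27]


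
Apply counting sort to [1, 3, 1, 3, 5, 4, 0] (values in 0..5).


Count array: [1, 2, 0, 2, 1, 1]
Reconstruct: [0, 1, 1, 3, 3, 4, 5]


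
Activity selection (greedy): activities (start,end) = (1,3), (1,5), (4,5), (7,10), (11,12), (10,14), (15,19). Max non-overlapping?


Greedy: pick earliest-ending, then skip overlaps.
Selected (5 activities): [(1, 3), (4, 5), (7, 10), (11, 12), (15, 19)]


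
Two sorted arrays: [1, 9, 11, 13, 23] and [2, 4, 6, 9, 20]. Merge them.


Compare heads, take smaller each step.
Merged: [1, 2, 4, 6, 9, 9, 11, 13, 20, 23]


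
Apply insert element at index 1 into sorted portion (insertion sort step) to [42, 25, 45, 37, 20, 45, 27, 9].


After one pass: [25, 42, 45, 37, 20, 45, 27, 9]


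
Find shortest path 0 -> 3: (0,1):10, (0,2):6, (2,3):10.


Dijkstra from 0:
Distances: {0: 0, 1: 10, 2: 6, 3: 16}
Shortest distance to 3 = 16, path = [0, 2, 3]


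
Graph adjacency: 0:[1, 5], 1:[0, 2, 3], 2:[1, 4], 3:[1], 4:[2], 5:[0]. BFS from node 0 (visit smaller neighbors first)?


BFS queue: start with [0]
Visit order: [0, 1, 5, 2, 3, 4]


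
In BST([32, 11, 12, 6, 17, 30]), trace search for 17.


BST root = 32
Search for 17: compare at each node
Path: [32, 11, 12, 17]


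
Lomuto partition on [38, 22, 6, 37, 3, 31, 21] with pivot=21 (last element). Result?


Elements <= 21 go left of pivot.
Result: [6, 3, 21, 37, 22, 31, 38], pivot at index 2


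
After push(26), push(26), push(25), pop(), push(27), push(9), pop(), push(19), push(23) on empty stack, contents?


push(26) -> [26]
push(26) -> [26, 26]
push(25) -> [26, 26, 25]
pop() returns 25 -> [26, 26]
push(27) -> [26, 26, 27]
push(9) -> [26, 26, 27, 9]
pop() returns 9 -> [26, 26, 27]
push(19) -> [26, 26, 27, 19]
push(23) -> [26, 26, 27, 19, 23]
Final stack (bottom to top): [26, 26, 27, 19, 23]


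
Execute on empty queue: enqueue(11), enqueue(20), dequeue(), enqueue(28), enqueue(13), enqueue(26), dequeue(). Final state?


enqueue(11) -> [11]
enqueue(20) -> [11, 20]
dequeue() returns 11 -> [20]
enqueue(28) -> [20, 28]
enqueue(13) -> [20, 28, 13]
enqueue(26) -> [20, 28, 13, 26]
dequeue() returns 20 -> [28, 13, 26]
Final queue (front to back): [28, 13, 26]


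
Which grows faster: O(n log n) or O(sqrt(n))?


sublinear grows slower than linearithmic
O(sqrt(n)) is asymptotically smaller; O(n log n) grows faster


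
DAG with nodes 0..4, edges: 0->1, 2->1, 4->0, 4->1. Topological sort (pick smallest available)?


Kahn's algorithm, process smallest node first
Order: [2, 3, 4, 0, 1]


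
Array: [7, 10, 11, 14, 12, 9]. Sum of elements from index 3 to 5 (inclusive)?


Prefix sums: [0, 7, 17, 28, 42, 54, 63]
Sum[3..5] = prefix[6] - prefix[3] = 63 - 28 = 35


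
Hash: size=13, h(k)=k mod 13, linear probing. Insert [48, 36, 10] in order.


Insertions: 48->slot 9; 36->slot 10; 10->slot 11
Table: [None, None, None, None, None, None, None, None, None, 48, 36, 10, None]


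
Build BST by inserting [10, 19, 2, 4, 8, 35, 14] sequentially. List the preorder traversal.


Root = 10; build tree by BST insertion.
Preorder traversal: [10, 2, 4, 8, 19, 14, 35]


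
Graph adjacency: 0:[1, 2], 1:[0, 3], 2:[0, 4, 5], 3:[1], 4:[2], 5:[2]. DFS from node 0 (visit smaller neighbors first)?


DFS stack-based: start with [0]
Visit order: [0, 1, 3, 2, 4, 5]


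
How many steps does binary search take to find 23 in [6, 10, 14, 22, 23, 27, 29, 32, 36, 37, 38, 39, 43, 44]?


Search for 23:
[0,13] mid=6 arr[6]=29
[0,5] mid=2 arr[2]=14
[3,5] mid=4 arr[4]=23
Total: 3 comparisons


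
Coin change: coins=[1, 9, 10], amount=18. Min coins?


dp[0]=0; dp[i]=1+min(dp[i-c] for c in coins)
...dp[13]=4, dp[14]=5, dp[15]=6, dp[16]=7, dp[17]=8, dp[18]=2
Minimum coins for 18 = 2


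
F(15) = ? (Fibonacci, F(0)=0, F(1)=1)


F(n)=F(n-1)+F(n-2)
...F(13)=233, F(14)=377, F(15)=610


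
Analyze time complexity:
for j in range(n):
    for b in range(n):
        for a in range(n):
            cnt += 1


Per nesting level: O(n) * O(n) * O(n) = O(n^3)
Complexity: O(n^3)


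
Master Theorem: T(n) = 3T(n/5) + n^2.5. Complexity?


a=3, b=5, c=2.5. log_5(3)=0.683 < c=2.5. Case 3: O(n^c) = O(n^2.500)
Complexity: O(n^2.500)


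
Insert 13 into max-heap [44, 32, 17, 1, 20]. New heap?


Append 13: [44, 32, 17, 1, 20, 13]
Bubble up: no swaps needed
Result: [44, 32, 17, 1, 20, 13]


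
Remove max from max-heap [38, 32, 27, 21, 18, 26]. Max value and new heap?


Max = 38
Replace root with last, heapify down
Resulting heap: [32, 26, 27, 21, 18]


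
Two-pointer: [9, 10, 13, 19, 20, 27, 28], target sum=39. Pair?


Two pointers: lo=0, hi=6
Found pair: (19, 20) summing to 39


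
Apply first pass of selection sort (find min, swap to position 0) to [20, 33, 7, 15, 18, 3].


After one pass: [3, 33, 7, 15, 18, 20]


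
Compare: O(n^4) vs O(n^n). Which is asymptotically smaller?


quartic grows slower than n^n
O(n^4) is asymptotically smaller; O(n^n) grows faster


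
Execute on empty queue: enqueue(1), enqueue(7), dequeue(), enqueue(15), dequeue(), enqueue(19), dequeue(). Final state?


enqueue(1) -> [1]
enqueue(7) -> [1, 7]
dequeue() returns 1 -> [7]
enqueue(15) -> [7, 15]
dequeue() returns 7 -> [15]
enqueue(19) -> [15, 19]
dequeue() returns 15 -> [19]
Final queue (front to back): [19]


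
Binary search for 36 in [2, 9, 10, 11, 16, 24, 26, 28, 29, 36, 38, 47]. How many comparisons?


Search for 36:
[0,11] mid=5 arr[5]=24
[6,11] mid=8 arr[8]=29
[9,11] mid=10 arr[10]=38
[9,9] mid=9 arr[9]=36
Total: 4 comparisons


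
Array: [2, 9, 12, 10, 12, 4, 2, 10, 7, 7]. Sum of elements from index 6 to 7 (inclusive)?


Prefix sums: [0, 2, 11, 23, 33, 45, 49, 51, 61, 68, 75]
Sum[6..7] = prefix[8] - prefix[6] = 61 - 49 = 12


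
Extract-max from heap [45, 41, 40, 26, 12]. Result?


Max = 45
Replace root with last, heapify down
Resulting heap: [41, 26, 40, 12]


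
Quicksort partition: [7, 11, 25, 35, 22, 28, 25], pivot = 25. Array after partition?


Elements <= 25 go left of pivot.
Result: [7, 11, 25, 22, 25, 28, 35], pivot at index 4


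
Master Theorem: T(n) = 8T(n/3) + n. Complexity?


a=8, b=3, c=1. log_3(8)=1.893 > c=1. Case 1: O(n^log_b(a)) = O(n^1.893)
Complexity: O(n^1.893)


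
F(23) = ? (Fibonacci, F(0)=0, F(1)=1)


F(n)=F(n-1)+F(n-2)
...F(21)=10946, F(22)=17711, F(23)=28657


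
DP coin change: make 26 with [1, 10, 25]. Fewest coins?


dp[0]=0; dp[i]=1+min(dp[i-c] for c in coins)
...dp[21]=3, dp[22]=4, dp[23]=5, dp[24]=6, dp[25]=1, dp[26]=2
Minimum coins for 26 = 2


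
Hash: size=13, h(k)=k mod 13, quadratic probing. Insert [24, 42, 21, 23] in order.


Insertions: 24->slot 11; 42->slot 3; 21->slot 8; 23->slot 10
Table: [None, None, None, 42, None, None, None, None, 21, None, 23, 24, None]


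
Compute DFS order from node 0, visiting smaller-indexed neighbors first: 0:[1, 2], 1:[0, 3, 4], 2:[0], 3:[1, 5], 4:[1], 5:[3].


DFS stack-based: start with [0]
Visit order: [0, 1, 3, 5, 4, 2]


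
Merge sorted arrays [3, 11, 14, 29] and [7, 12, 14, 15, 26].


Compare heads, take smaller each step.
Merged: [3, 7, 11, 12, 14, 14, 15, 26, 29]


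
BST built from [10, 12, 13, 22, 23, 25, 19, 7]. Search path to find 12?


BST root = 10
Search for 12: compare at each node
Path: [10, 12]


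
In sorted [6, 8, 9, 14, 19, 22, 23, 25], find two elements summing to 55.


Two pointers: lo=0, hi=7
No pair sums to 55


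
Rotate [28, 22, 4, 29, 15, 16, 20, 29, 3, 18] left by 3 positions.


Left rotate by 3: [29, 15, 16, 20, 29, 3, 18, 28, 22, 4]


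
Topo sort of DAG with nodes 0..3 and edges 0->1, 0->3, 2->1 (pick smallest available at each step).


Kahn's algorithm, process smallest node first
Order: [0, 2, 1, 3]


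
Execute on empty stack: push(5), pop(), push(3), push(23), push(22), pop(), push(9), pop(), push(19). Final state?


push(5) -> [5]
pop() returns 5 -> []
push(3) -> [3]
push(23) -> [3, 23]
push(22) -> [3, 23, 22]
pop() returns 22 -> [3, 23]
push(9) -> [3, 23, 9]
pop() returns 9 -> [3, 23]
push(19) -> [3, 23, 19]
Final stack (bottom to top): [3, 23, 19]


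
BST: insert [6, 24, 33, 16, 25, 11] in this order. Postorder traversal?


Root = 6; build tree by BST insertion.
Postorder traversal: [11, 16, 25, 33, 24, 6]


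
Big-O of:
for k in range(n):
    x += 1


Per nesting level: O(n) = O(n)
Complexity: O(n)


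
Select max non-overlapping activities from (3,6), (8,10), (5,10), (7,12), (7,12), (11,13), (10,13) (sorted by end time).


Greedy: pick earliest-ending, then skip overlaps.
Selected (3 activities): [(3, 6), (8, 10), (11, 13)]


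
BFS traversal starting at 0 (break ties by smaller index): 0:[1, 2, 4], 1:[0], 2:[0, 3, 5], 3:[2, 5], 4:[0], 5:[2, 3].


BFS queue: start with [0]
Visit order: [0, 1, 2, 4, 3, 5]


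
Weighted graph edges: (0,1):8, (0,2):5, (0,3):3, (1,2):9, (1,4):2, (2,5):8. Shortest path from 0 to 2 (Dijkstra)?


Dijkstra from 0:
Distances: {0: 0, 1: 8, 2: 5, 3: 3, 4: 10, 5: 13}
Shortest distance to 2 = 5, path = [0, 2]


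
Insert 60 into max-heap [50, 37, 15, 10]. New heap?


Append 60: [50, 37, 15, 10, 60]
Bubble up: swap idx 4(60) with idx 1(37); swap idx 1(60) with idx 0(50)
Result: [60, 50, 15, 10, 37]


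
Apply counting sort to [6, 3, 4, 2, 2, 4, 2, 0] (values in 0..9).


Count array: [1, 0, 3, 1, 2, 0, 1, 0, 0, 0]
Reconstruct: [0, 2, 2, 2, 3, 4, 4, 6]


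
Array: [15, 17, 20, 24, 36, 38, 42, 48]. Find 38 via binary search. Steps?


Search for 38:
[0,7] mid=3 arr[3]=24
[4,7] mid=5 arr[5]=38
Total: 2 comparisons


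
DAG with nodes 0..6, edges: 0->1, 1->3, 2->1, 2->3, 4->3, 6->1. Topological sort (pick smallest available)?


Kahn's algorithm, process smallest node first
Order: [0, 2, 4, 5, 6, 1, 3]


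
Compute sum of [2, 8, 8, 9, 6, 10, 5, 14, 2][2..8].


Prefix sums: [0, 2, 10, 18, 27, 33, 43, 48, 62, 64]
Sum[2..8] = prefix[9] - prefix[2] = 64 - 10 = 54


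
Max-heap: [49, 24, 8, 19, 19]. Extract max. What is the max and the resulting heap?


Max = 49
Replace root with last, heapify down
Resulting heap: [24, 19, 8, 19]


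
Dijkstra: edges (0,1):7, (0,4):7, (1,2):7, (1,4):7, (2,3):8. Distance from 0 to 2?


Dijkstra from 0:
Distances: {0: 0, 1: 7, 2: 14, 3: 22, 4: 7}
Shortest distance to 2 = 14, path = [0, 1, 2]


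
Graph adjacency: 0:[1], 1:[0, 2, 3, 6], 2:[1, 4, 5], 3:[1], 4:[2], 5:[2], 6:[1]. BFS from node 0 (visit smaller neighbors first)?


BFS queue: start with [0]
Visit order: [0, 1, 2, 3, 6, 4, 5]


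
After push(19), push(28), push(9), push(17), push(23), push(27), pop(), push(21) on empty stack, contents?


push(19) -> [19]
push(28) -> [19, 28]
push(9) -> [19, 28, 9]
push(17) -> [19, 28, 9, 17]
push(23) -> [19, 28, 9, 17, 23]
push(27) -> [19, 28, 9, 17, 23, 27]
pop() returns 27 -> [19, 28, 9, 17, 23]
push(21) -> [19, 28, 9, 17, 23, 21]
Final stack (bottom to top): [19, 28, 9, 17, 23, 21]


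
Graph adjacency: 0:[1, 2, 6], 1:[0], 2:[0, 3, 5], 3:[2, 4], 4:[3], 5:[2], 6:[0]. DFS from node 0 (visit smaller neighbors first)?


DFS stack-based: start with [0]
Visit order: [0, 1, 2, 3, 4, 5, 6]


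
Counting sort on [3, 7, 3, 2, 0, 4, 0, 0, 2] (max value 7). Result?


Count array: [3, 0, 2, 2, 1, 0, 0, 1]
Reconstruct: [0, 0, 0, 2, 2, 3, 3, 4, 7]


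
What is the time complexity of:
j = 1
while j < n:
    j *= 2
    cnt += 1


Per nesting level: O(log n) = O(log n)
Complexity: O(log n)


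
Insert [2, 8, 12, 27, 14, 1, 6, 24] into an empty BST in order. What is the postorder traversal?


Root = 2; build tree by BST insertion.
Postorder traversal: [1, 6, 24, 14, 27, 12, 8, 2]


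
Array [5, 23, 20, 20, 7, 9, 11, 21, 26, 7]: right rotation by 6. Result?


Right rotate by 6: [7, 9, 11, 21, 26, 7, 5, 23, 20, 20]


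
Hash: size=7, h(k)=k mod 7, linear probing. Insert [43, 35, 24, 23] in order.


Insertions: 43->slot 1; 35->slot 0; 24->slot 3; 23->slot 2
Table: [35, 43, 23, 24, None, None, None]


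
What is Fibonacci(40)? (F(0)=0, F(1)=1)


F(n)=F(n-1)+F(n-2)
...F(38)=39088169, F(39)=63245986, F(40)=102334155


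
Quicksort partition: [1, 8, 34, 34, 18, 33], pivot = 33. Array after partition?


Elements <= 33 go left of pivot.
Result: [1, 8, 18, 33, 34, 34], pivot at index 3


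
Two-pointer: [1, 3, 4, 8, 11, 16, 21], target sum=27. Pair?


Two pointers: lo=0, hi=6
Found pair: (11, 16) summing to 27


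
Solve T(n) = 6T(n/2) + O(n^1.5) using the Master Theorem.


a=6, b=2, c=1.5. log_2(6)=2.585 > c=1.5. Case 1: O(n^log_b(a)) = O(n^2.585)
Complexity: O(n^2.585)


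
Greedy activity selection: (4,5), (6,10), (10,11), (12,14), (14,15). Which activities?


Greedy: pick earliest-ending, then skip overlaps.
Selected (5 activities): [(4, 5), (6, 10), (10, 11), (12, 14), (14, 15)]


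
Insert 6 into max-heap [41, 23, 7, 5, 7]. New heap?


Append 6: [41, 23, 7, 5, 7, 6]
Bubble up: no swaps needed
Result: [41, 23, 7, 5, 7, 6]


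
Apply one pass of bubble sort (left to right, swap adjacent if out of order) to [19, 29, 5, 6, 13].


After one pass: [19, 5, 6, 13, 29]


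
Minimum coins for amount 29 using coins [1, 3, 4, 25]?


dp[0]=0; dp[i]=1+min(dp[i-c] for c in coins)
...dp[24]=6, dp[25]=1, dp[26]=2, dp[27]=3, dp[28]=2, dp[29]=2
Minimum coins for 29 = 2


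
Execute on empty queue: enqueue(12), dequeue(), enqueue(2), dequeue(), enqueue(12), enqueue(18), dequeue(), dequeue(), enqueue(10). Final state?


enqueue(12) -> [12]
dequeue() returns 12 -> []
enqueue(2) -> [2]
dequeue() returns 2 -> []
enqueue(12) -> [12]
enqueue(18) -> [12, 18]
dequeue() returns 12 -> [18]
dequeue() returns 18 -> []
enqueue(10) -> [10]
Final queue (front to back): [10]


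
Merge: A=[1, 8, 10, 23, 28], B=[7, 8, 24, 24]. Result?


Compare heads, take smaller each step.
Merged: [1, 7, 8, 8, 10, 23, 24, 24, 28]


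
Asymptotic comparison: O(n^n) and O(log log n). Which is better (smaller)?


double-logarithmic grows slower than n^n
O(log log n) is asymptotically smaller; O(n^n) grows faster


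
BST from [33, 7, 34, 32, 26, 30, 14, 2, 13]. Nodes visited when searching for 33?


BST root = 33
Search for 33: compare at each node
Path: [33]


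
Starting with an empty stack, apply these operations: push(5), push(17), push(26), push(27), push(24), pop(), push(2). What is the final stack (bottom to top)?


push(5) -> [5]
push(17) -> [5, 17]
push(26) -> [5, 17, 26]
push(27) -> [5, 17, 26, 27]
push(24) -> [5, 17, 26, 27, 24]
pop() returns 24 -> [5, 17, 26, 27]
push(2) -> [5, 17, 26, 27, 2]
Final stack (bottom to top): [5, 17, 26, 27, 2]


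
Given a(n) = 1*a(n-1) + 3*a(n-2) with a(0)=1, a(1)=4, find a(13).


Build bottom-up:
...a(11)=14209, a(12)=32689, a(13)=1*32689+3*14209=75316


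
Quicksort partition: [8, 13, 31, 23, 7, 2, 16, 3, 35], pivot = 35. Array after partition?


Elements <= 35 go left of pivot.
Result: [8, 13, 31, 23, 7, 2, 16, 3, 35], pivot at index 8


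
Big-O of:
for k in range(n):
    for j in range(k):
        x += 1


Per nesting level: O(n) * O(n) [triangular over k] = O(n^2)
Complexity: O(n^2)


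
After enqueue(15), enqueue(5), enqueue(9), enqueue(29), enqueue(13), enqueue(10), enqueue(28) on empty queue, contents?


enqueue(15) -> [15]
enqueue(5) -> [15, 5]
enqueue(9) -> [15, 5, 9]
enqueue(29) -> [15, 5, 9, 29]
enqueue(13) -> [15, 5, 9, 29, 13]
enqueue(10) -> [15, 5, 9, 29, 13, 10]
enqueue(28) -> [15, 5, 9, 29, 13, 10, 28]
Final queue (front to back): [15, 5, 9, 29, 13, 10, 28]


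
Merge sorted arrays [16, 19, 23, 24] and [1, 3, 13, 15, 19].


Compare heads, take smaller each step.
Merged: [1, 3, 13, 15, 16, 19, 19, 23, 24]


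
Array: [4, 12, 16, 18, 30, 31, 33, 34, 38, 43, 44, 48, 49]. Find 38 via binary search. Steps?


Search for 38:
[0,12] mid=6 arr[6]=33
[7,12] mid=9 arr[9]=43
[7,8] mid=7 arr[7]=34
[8,8] mid=8 arr[8]=38
Total: 4 comparisons


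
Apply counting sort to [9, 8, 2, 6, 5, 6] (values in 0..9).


Count array: [0, 0, 1, 0, 0, 1, 2, 0, 1, 1]
Reconstruct: [2, 5, 6, 6, 8, 9]


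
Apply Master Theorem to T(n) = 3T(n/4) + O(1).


a=3, b=4, c=0. log_4(3)=0.792 > c=0. Case 1: O(n^log_b(a)) = O(n^0.792)
Complexity: O(n^0.792)


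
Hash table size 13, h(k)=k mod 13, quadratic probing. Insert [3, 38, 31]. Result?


Insertions: 3->slot 3; 38->slot 12; 31->slot 5
Table: [None, None, None, 3, None, 31, None, None, None, None, None, None, 38]


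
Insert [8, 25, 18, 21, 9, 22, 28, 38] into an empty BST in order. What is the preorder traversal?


Root = 8; build tree by BST insertion.
Preorder traversal: [8, 25, 18, 9, 21, 22, 28, 38]


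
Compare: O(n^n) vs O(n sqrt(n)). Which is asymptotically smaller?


n^1.5 grows slower than n^n
O(n sqrt(n)) is asymptotically smaller; O(n^n) grows faster


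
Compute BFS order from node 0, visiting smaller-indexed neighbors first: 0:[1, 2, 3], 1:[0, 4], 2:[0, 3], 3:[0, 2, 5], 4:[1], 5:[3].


BFS queue: start with [0]
Visit order: [0, 1, 2, 3, 4, 5]


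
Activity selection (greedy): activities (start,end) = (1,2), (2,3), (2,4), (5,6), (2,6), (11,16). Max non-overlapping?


Greedy: pick earliest-ending, then skip overlaps.
Selected (4 activities): [(1, 2), (2, 3), (5, 6), (11, 16)]


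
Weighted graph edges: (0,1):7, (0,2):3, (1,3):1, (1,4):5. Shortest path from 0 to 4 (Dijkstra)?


Dijkstra from 0:
Distances: {0: 0, 1: 7, 2: 3, 3: 8, 4: 12}
Shortest distance to 4 = 12, path = [0, 1, 4]


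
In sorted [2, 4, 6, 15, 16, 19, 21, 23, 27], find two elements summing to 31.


Two pointers: lo=0, hi=8
Found pair: (4, 27) summing to 31


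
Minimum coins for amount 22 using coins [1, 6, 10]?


dp[0]=0; dp[i]=1+min(dp[i-c] for c in coins)
...dp[17]=3, dp[18]=3, dp[19]=4, dp[20]=2, dp[21]=3, dp[22]=3
Minimum coins for 22 = 3


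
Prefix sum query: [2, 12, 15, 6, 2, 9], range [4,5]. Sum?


Prefix sums: [0, 2, 14, 29, 35, 37, 46]
Sum[4..5] = prefix[6] - prefix[4] = 46 - 35 = 11


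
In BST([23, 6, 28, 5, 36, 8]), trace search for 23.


BST root = 23
Search for 23: compare at each node
Path: [23]


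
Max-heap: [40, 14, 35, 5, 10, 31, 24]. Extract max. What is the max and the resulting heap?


Max = 40
Replace root with last, heapify down
Resulting heap: [35, 14, 31, 5, 10, 24]


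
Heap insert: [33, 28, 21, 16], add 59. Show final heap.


Append 59: [33, 28, 21, 16, 59]
Bubble up: swap idx 4(59) with idx 1(28); swap idx 1(59) with idx 0(33)
Result: [59, 33, 21, 16, 28]


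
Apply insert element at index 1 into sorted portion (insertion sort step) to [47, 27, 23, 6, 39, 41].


After one pass: [27, 47, 23, 6, 39, 41]


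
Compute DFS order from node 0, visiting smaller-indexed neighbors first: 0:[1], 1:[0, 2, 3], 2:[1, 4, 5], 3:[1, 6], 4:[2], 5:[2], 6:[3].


DFS stack-based: start with [0]
Visit order: [0, 1, 2, 4, 5, 3, 6]


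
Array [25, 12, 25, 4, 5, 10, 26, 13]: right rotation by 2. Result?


Right rotate by 2: [26, 13, 25, 12, 25, 4, 5, 10]


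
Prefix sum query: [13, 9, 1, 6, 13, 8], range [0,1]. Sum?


Prefix sums: [0, 13, 22, 23, 29, 42, 50]
Sum[0..1] = prefix[2] - prefix[0] = 22 - 0 = 22


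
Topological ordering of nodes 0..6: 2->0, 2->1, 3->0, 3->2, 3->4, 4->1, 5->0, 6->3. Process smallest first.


Kahn's algorithm, process smallest node first
Order: [5, 6, 3, 2, 0, 4, 1]


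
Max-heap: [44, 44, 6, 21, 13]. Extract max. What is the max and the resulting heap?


Max = 44
Replace root with last, heapify down
Resulting heap: [44, 21, 6, 13]


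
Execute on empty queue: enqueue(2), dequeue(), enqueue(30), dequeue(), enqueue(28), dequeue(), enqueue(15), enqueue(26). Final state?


enqueue(2) -> [2]
dequeue() returns 2 -> []
enqueue(30) -> [30]
dequeue() returns 30 -> []
enqueue(28) -> [28]
dequeue() returns 28 -> []
enqueue(15) -> [15]
enqueue(26) -> [15, 26]
Final queue (front to back): [15, 26]


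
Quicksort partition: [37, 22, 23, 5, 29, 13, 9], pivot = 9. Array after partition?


Elements <= 9 go left of pivot.
Result: [5, 9, 23, 37, 29, 13, 22], pivot at index 1


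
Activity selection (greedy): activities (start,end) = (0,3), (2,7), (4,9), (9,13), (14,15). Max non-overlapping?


Greedy: pick earliest-ending, then skip overlaps.
Selected (4 activities): [(0, 3), (4, 9), (9, 13), (14, 15)]


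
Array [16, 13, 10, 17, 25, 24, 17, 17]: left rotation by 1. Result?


Left rotate by 1: [13, 10, 17, 25, 24, 17, 17, 16]


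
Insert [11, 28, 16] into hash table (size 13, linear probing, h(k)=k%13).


Insertions: 11->slot 11; 28->slot 2; 16->slot 3
Table: [None, None, 28, 16, None, None, None, None, None, None, None, 11, None]


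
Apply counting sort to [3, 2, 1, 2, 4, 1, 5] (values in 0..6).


Count array: [0, 2, 2, 1, 1, 1, 0]
Reconstruct: [1, 1, 2, 2, 3, 4, 5]


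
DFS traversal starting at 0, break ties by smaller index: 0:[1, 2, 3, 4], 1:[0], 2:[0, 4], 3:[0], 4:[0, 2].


DFS stack-based: start with [0]
Visit order: [0, 1, 2, 4, 3]


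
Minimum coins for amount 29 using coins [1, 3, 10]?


dp[0]=0; dp[i]=1+min(dp[i-c] for c in coins)
...dp[24]=4, dp[25]=5, dp[26]=4, dp[27]=5, dp[28]=6, dp[29]=5
Minimum coins for 29 = 5


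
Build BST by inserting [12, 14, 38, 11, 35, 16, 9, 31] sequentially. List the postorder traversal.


Root = 12; build tree by BST insertion.
Postorder traversal: [9, 11, 31, 16, 35, 38, 14, 12]


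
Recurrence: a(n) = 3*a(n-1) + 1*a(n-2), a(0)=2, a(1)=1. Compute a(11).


Build bottom-up:
...a(9)=20824, a(10)=68777, a(11)=3*68777+1*20824=227155


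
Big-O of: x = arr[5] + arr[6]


Analysis: constant-time operation, no loop
Complexity: O(1)


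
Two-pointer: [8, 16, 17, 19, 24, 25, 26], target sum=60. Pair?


Two pointers: lo=0, hi=6
No pair sums to 60


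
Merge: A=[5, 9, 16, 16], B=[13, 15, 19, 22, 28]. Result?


Compare heads, take smaller each step.
Merged: [5, 9, 13, 15, 16, 16, 19, 22, 28]


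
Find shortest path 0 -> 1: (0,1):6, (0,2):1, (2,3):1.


Dijkstra from 0:
Distances: {0: 0, 1: 6, 2: 1, 3: 2}
Shortest distance to 1 = 6, path = [0, 1]


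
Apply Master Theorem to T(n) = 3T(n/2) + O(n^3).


a=3, b=2, c=3. log_2(3)=1.585 < c=3. Case 3: O(n^c) = O(n^3)
Complexity: O(n^3)


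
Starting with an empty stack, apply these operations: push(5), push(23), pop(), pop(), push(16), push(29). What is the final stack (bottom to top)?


push(5) -> [5]
push(23) -> [5, 23]
pop() returns 23 -> [5]
pop() returns 5 -> []
push(16) -> [16]
push(29) -> [16, 29]
Final stack (bottom to top): [16, 29]


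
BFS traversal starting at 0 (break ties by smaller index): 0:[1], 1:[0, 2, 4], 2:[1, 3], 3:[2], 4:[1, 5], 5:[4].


BFS queue: start with [0]
Visit order: [0, 1, 2, 4, 3, 5]


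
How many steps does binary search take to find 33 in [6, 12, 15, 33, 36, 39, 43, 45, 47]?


Search for 33:
[0,8] mid=4 arr[4]=36
[0,3] mid=1 arr[1]=12
[2,3] mid=2 arr[2]=15
[3,3] mid=3 arr[3]=33
Total: 4 comparisons


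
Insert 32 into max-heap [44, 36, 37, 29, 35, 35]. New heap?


Append 32: [44, 36, 37, 29, 35, 35, 32]
Bubble up: no swaps needed
Result: [44, 36, 37, 29, 35, 35, 32]


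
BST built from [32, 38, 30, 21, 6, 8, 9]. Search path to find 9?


BST root = 32
Search for 9: compare at each node
Path: [32, 30, 21, 6, 8, 9]


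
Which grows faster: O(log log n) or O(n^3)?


double-logarithmic grows slower than cubic
O(log log n) is asymptotically smaller; O(n^3) grows faster


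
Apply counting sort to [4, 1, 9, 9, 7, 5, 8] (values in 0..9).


Count array: [0, 1, 0, 0, 1, 1, 0, 1, 1, 2]
Reconstruct: [1, 4, 5, 7, 8, 9, 9]


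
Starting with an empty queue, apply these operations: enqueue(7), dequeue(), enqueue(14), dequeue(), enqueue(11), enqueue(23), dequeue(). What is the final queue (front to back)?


enqueue(7) -> [7]
dequeue() returns 7 -> []
enqueue(14) -> [14]
dequeue() returns 14 -> []
enqueue(11) -> [11]
enqueue(23) -> [11, 23]
dequeue() returns 11 -> [23]
Final queue (front to back): [23]


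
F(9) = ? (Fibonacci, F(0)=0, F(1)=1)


F(n)=F(n-1)+F(n-2)
...F(7)=13, F(8)=21, F(9)=34


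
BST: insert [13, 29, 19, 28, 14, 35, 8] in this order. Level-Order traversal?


Root = 13; build tree by BST insertion.
Level-Order traversal: [13, 8, 29, 19, 35, 14, 28]


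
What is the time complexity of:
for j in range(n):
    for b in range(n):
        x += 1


Per nesting level: O(n) * O(n) = O(n^2)
Complexity: O(n^2)


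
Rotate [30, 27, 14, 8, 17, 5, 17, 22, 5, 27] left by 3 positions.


Left rotate by 3: [8, 17, 5, 17, 22, 5, 27, 30, 27, 14]


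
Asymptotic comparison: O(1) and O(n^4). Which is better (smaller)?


constant grows slower than quartic
O(1) is asymptotically smaller; O(n^4) grows faster


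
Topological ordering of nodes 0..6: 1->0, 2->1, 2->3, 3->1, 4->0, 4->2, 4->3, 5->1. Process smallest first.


Kahn's algorithm, process smallest node first
Order: [4, 2, 3, 5, 1, 0, 6]


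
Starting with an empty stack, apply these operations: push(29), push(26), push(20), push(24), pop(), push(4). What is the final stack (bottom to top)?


push(29) -> [29]
push(26) -> [29, 26]
push(20) -> [29, 26, 20]
push(24) -> [29, 26, 20, 24]
pop() returns 24 -> [29, 26, 20]
push(4) -> [29, 26, 20, 4]
Final stack (bottom to top): [29, 26, 20, 4]


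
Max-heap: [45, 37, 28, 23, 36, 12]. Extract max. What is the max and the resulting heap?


Max = 45
Replace root with last, heapify down
Resulting heap: [37, 36, 28, 23, 12]


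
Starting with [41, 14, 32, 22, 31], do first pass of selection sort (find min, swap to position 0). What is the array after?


After one pass: [14, 41, 32, 22, 31]


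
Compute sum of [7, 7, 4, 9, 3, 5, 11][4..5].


Prefix sums: [0, 7, 14, 18, 27, 30, 35, 46]
Sum[4..5] = prefix[6] - prefix[4] = 35 - 27 = 8


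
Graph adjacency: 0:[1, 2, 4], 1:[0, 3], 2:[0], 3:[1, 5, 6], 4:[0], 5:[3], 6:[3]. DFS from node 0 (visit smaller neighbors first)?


DFS stack-based: start with [0]
Visit order: [0, 1, 3, 5, 6, 2, 4]


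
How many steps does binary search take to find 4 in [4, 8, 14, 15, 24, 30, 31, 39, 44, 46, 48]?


Search for 4:
[0,10] mid=5 arr[5]=30
[0,4] mid=2 arr[2]=14
[0,1] mid=0 arr[0]=4
Total: 3 comparisons


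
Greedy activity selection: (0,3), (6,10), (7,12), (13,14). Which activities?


Greedy: pick earliest-ending, then skip overlaps.
Selected (3 activities): [(0, 3), (6, 10), (13, 14)]


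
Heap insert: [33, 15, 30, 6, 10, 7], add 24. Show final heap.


Append 24: [33, 15, 30, 6, 10, 7, 24]
Bubble up: no swaps needed
Result: [33, 15, 30, 6, 10, 7, 24]


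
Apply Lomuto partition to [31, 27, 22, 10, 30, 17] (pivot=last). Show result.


Elements <= 17 go left of pivot.
Result: [10, 17, 22, 31, 30, 27], pivot at index 1


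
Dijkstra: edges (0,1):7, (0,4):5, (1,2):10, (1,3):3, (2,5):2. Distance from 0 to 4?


Dijkstra from 0:
Distances: {0: 0, 1: 7, 2: 17, 3: 10, 4: 5, 5: 19}
Shortest distance to 4 = 5, path = [0, 4]
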